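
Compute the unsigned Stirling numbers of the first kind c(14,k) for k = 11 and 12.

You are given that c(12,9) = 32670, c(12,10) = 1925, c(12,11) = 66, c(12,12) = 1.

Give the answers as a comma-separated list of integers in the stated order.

91091, 3731

row 13: T[13][10]=12·1925+32670=55770  T[13][11]=12·66+1925=2717  T[13][12]=12·1+66=78
row 14: T[14][11]=13·2717+55770=91091  T[14][12]=13·78+2717=3731
Read c(14,11) = 91091, c(14,12) = 3731.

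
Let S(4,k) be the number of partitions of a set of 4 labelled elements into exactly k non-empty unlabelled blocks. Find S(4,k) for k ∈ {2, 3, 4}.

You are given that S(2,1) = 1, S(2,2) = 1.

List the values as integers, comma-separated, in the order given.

@3  (3,1):1·1+0→1, (3,2):1·2+1→3, (3,3):0·3+1→1
@4  (4,2):3·2+1→7, (4,3):1·3+3→6, (4,4):0·4+1→1
Read S(4,2) = 7, S(4,3) = 6, S(4,4) = 1.

7, 6, 1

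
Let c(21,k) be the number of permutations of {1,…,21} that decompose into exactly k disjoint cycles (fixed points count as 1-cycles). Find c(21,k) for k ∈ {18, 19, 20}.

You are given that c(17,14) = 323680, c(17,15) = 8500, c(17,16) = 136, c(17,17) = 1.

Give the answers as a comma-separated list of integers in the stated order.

1256850, 20615, 210

@18  (18,15):8500·17+323680→468180, (18,16):136·17+8500→10812, (18,17):1·17+136→153, (18,18):0·17+1→1
@19  (19,16):10812·18+468180→662796, (19,17):153·18+10812→13566, (19,18):1·18+153→171, (19,19):0·18+1→1
@20  (20,17):13566·19+662796→920550, (20,18):171·19+13566→16815, (20,19):1·19+171→190, (20,20):0·19+1→1
@21  (21,18):16815·20+920550→1256850, (21,19):190·20+16815→20615, (21,20):1·20+190→210
Read c(21,18) = 1256850, c(21,19) = 20615, c(21,20) = 210.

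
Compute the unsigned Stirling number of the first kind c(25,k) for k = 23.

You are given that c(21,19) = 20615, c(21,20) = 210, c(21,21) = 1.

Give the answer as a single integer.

i=22: T(22,20)=20615+21·210=25025 | T(22,21)=210+21·1=231 | T(22,22)=1+21·0=1
i=23: T(23,21)=25025+22·231=30107 | T(23,22)=231+22·1=253 | T(23,23)=1+22·0=1
i=24: T(24,22)=30107+23·253=35926 | T(24,23)=253+23·1=276
i=25: T(25,23)=35926+24·276=42550
Read c(25,23) = 42550.

42550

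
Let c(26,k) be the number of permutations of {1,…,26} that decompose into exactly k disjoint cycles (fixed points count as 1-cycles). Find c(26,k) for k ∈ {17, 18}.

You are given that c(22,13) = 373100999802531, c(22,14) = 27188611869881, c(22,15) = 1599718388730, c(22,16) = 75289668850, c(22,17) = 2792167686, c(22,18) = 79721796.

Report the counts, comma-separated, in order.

12972753318542875, 595667304367135

@23  (23,14):27188611869881·22+373100999802531→971250460939913, (23,15):1599718388730·22+27188611869881→62382416421941, (23,16):75289668850·22+1599718388730→3256091103430, (23,17):2792167686·22+75289668850→136717357942, (23,18):79721796·22+2792167686→4546047198
@24  (24,15):62382416421941·23+971250460939913→2406046038644556, (24,16):3256091103430·23+62382416421941→137272511800831, (24,17):136717357942·23+3256091103430→6400590336096, (24,18):4546047198·23+136717357942→241276443496
@25  (25,16):137272511800831·24+2406046038644556→5700586321864500, (25,17):6400590336096·24+137272511800831→290886679867135, (25,18):241276443496·24+6400590336096→12191224980000
@26  (26,17):290886679867135·25+5700586321864500→12972753318542875, (26,18):12191224980000·25+290886679867135→595667304367135
Read c(26,17) = 12972753318542875, c(26,18) = 595667304367135.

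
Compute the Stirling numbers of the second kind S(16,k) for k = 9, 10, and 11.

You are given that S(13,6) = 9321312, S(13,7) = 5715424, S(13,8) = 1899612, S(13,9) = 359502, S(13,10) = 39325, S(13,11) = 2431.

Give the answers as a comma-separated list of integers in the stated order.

820784250, 193754990, 28936908

@14  (14,7):5715424·7+9321312→49329280, (14,8):1899612·8+5715424→20912320, (14,9):359502·9+1899612→5135130, (14,10):39325·10+359502→752752, (14,11):2431·11+39325→66066
@15  (15,8):20912320·8+49329280→216627840, (15,9):5135130·9+20912320→67128490, (15,10):752752·10+5135130→12662650, (15,11):66066·11+752752→1479478
@16  (16,9):67128490·9+216627840→820784250, (16,10):12662650·10+67128490→193754990, (16,11):1479478·11+12662650→28936908
Read S(16,9) = 820784250, S(16,10) = 193754990, S(16,11) = 28936908.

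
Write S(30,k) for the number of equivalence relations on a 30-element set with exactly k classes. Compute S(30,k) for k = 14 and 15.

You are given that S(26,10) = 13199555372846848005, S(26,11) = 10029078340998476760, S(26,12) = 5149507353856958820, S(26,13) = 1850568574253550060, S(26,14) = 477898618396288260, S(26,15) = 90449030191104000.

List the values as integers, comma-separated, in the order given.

42337710060168129525765, 12879868072770626040000

row 27: T[27][11]=11·10029078340998476760+13199555372846848005=123519417123830092365  T[27][12]=12·5149507353856958820+10029078340998476760=71823166587281982600  T[27][13]=13·1850568574253550060+5149507353856958820=29206898819153109600  T[27][14]=14·477898618396288260+1850568574253550060=8541149231801585700  T[27][15]=15·90449030191104000+477898618396288260=1834634071262848260
row 28: T[28][12]=12·71823166587281982600+123519417123830092365=985397416171213883565  T[28][13]=13·29206898819153109600+71823166587281982600=451512851236272407400  T[28][14]=14·8541149231801585700+29206898819153109600=148782988064375309400  T[28][15]=15·1834634071262848260+8541149231801585700=36060660300744309600
row 29: T[29][13]=13·451512851236272407400+985397416171213883565=6855064482242755179765  T[29][14]=14·148782988064375309400+451512851236272407400=2534474684137526739000  T[29][15]=15·36060660300744309600+148782988064375309400=689692892575539953400
row 30: T[30][14]=14·2534474684137526739000+6855064482242755179765=42337710060168129525765  T[30][15]=15·689692892575539953400+2534474684137526739000=12879868072770626040000
Read S(30,14) = 42337710060168129525765, S(30,15) = 12879868072770626040000.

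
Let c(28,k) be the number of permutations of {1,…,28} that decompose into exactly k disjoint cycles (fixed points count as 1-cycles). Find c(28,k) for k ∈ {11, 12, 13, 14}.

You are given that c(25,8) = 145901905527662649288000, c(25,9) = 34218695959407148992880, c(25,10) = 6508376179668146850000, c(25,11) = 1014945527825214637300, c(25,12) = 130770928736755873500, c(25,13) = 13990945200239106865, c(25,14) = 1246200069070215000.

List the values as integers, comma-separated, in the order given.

[26] T[26,9]:25*34218695959407148992880+145901905527662649288000=1001369304512841374110000 · T[26,10]:25*6508376179668146850000+34218695959407148992880=196928100451110820242880 · T[26,11]:25*1014945527825214637300+6508376179668146850000=31882014375298512782500 · T[26,12]:25*130770928736755873500+1014945527825214637300=4284218746244111474800 · T[26,13]:25*13990945200239106865+130770928736755873500=480544558742733545125 · T[26,14]:25*1246200069070215000+13990945200239106865=45145946926994481865
[27] T[27,10]:26*196928100451110820242880+1001369304512841374110000=6121499916241722700424880 · T[27,11]:26*31882014375298512782500+196928100451110820242880=1025860474208872152587880 · T[27,12]:26*4284218746244111474800+31882014375298512782500=143271701777645411127300 · T[27,13]:26*480544558742733545125+4284218746244111474800=16778377273555183648050 · T[27,14]:26*45145946926994481865+480544558742733545125=1654339178844590073615
[28] T[28,11]:27*1025860474208872152587880+6121499916241722700424880=33819732719881270820297640 · T[28,12]:27*143271701777645411127300+1025860474208872152587880=4894196422205298253024980 · T[28,13]:27*16778377273555183648050+143271701777645411127300=596287888163635369624650 · T[28,14]:27*1654339178844590073615+16778377273555183648050=61445535102359115635655
Read c(28,11) = 33819732719881270820297640, c(28,12) = 4894196422205298253024980, c(28,13) = 596287888163635369624650, c(28,14) = 61445535102359115635655.

33819732719881270820297640, 4894196422205298253024980, 596287888163635369624650, 61445535102359115635655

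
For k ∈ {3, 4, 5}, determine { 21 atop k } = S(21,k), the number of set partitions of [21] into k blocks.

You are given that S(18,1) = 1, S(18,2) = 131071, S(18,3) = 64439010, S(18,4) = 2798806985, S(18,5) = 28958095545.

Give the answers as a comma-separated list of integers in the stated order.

i=19: T(19,1)=0+1·1=1 | T(19,2)=1+2·131071=262143 | T(19,3)=131071+3·64439010=193448101 | T(19,4)=64439010+4·2798806985=11259666950 | T(19,5)=2798806985+5·28958095545=147589284710
i=20: T(20,2)=1+2·262143=524287 | T(20,3)=262143+3·193448101=580606446 | T(20,4)=193448101+4·11259666950=45232115901 | T(20,5)=11259666950+5·147589284710=749206090500
i=21: T(21,3)=524287+3·580606446=1742343625 | T(21,4)=580606446+4·45232115901=181509070050 | T(21,5)=45232115901+5·749206090500=3791262568401
Read S(21,3) = 1742343625, S(21,4) = 181509070050, S(21,5) = 3791262568401.

1742343625, 181509070050, 3791262568401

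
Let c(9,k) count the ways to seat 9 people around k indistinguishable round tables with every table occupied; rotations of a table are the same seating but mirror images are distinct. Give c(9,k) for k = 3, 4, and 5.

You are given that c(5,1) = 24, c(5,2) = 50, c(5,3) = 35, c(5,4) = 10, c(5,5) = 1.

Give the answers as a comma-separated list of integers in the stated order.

[6] T[6,1]:5*24+0=120 · T[6,2]:5*50+24=274 · T[6,3]:5*35+50=225 · T[6,4]:5*10+35=85 · T[6,5]:5*1+10=15
[7] T[7,1]:6*120+0=720 · T[7,2]:6*274+120=1764 · T[7,3]:6*225+274=1624 · T[7,4]:6*85+225=735 · T[7,5]:6*15+85=175
[8] T[8,2]:7*1764+720=13068 · T[8,3]:7*1624+1764=13132 · T[8,4]:7*735+1624=6769 · T[8,5]:7*175+735=1960
[9] T[9,3]:8*13132+13068=118124 · T[9,4]:8*6769+13132=67284 · T[9,5]:8*1960+6769=22449
Read c(9,3) = 118124, c(9,4) = 67284, c(9,5) = 22449.

118124, 67284, 22449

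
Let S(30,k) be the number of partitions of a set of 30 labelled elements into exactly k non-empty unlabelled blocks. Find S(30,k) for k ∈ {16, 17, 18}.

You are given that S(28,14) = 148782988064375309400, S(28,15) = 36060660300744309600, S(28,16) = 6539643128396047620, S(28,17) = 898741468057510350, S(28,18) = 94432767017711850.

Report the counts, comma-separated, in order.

[29] T[29,15]:15*36060660300744309600+148782988064375309400=689692892575539953400 · T[29,16]:16*6539643128396047620+36060660300744309600=140694950355081071520 · T[29,17]:17*898741468057510350+6539643128396047620=21818248085373723570 · T[29,18]:18*94432767017711850+898741468057510350=2598531274376323650
[30] T[30,16]:16*140694950355081071520+689692892575539953400=2940812098256837097720 · T[30,17]:17*21818248085373723570+140694950355081071520=511605167806434372210 · T[30,18]:18*2598531274376323650+21818248085373723570=68591811024147549270
Read S(30,16) = 2940812098256837097720, S(30,17) = 511605167806434372210, S(30,18) = 68591811024147549270.

2940812098256837097720, 511605167806434372210, 68591811024147549270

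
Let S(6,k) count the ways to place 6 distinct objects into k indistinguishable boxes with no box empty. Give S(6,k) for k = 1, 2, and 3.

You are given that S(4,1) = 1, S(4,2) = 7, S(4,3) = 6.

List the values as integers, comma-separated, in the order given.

@5  (5,1):1·1+0→1, (5,2):7·2+1→15, (5,3):6·3+7→25
@6  (6,1):1·1+0→1, (6,2):15·2+1→31, (6,3):25·3+15→90
Read S(6,1) = 1, S(6,2) = 31, S(6,3) = 90.

1, 31, 90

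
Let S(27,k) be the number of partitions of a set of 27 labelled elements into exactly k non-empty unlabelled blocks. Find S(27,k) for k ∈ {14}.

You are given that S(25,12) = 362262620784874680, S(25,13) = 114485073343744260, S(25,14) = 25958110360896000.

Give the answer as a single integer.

8541149231801585700

i=26: T(26,13)=362262620784874680+13·114485073343744260=1850568574253550060 | T(26,14)=114485073343744260+14·25958110360896000=477898618396288260
i=27: T(27,14)=1850568574253550060+14·477898618396288260=8541149231801585700
Read S(27,14) = 8541149231801585700.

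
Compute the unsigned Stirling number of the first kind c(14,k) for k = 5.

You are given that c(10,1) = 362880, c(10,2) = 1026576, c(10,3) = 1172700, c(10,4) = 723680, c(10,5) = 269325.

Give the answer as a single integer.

i=11: T(11,2)=362880+10·1026576=10628640 | T(11,3)=1026576+10·1172700=12753576 | T(11,4)=1172700+10·723680=8409500 | T(11,5)=723680+10·269325=3416930
i=12: T(12,3)=10628640+11·12753576=150917976 | T(12,4)=12753576+11·8409500=105258076 | T(12,5)=8409500+11·3416930=45995730
i=13: T(13,4)=150917976+12·105258076=1414014888 | T(13,5)=105258076+12·45995730=657206836
i=14: T(14,5)=1414014888+13·657206836=9957703756
Read c(14,5) = 9957703756.

9957703756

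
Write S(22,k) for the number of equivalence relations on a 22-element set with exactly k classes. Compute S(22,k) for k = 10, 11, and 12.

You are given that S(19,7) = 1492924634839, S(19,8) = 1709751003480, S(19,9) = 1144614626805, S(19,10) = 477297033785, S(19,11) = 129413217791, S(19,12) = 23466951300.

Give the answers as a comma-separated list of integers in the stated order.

[20] T[20,8]:8*1709751003480+1492924634839=15170932662679 · T[20,9]:9*1144614626805+1709751003480=12011282644725 · T[20,10]:10*477297033785+1144614626805=5917584964655 · T[20,11]:11*129413217791+477297033785=1900842429486 · T[20,12]:12*23466951300+129413217791=411016633391
[21] T[21,9]:9*12011282644725+15170932662679=123272476465204 · T[21,10]:10*5917584964655+12011282644725=71187132291275 · T[21,11]:11*1900842429486+5917584964655=26826851689001 · T[21,12]:12*411016633391+1900842429486=6833042030178
[22] T[22,10]:10*71187132291275+123272476465204=835143799377954 · T[22,11]:11*26826851689001+71187132291275=366282500870286 · T[22,12]:12*6833042030178+26826851689001=108823356051137
Read S(22,10) = 835143799377954, S(22,11) = 366282500870286, S(22,12) = 108823356051137.

835143799377954, 366282500870286, 108823356051137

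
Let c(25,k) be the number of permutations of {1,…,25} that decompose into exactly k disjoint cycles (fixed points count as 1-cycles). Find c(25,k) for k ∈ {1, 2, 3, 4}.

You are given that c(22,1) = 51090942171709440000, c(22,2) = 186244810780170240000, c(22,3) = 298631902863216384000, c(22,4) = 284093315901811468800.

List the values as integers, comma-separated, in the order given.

620448401733239439360000, 2342787216398718566400000, 3925495373278097719296000, 3936561409138663118131200

r23: T_23,1=22×51090942171709440000+0=1124000727777607680000; T_23,2=22×186244810780170240000+51090942171709440000=4148476779335454720000; T_23,3=22×298631902863216384000+186244810780170240000=6756146673770930688000; T_23,4=22×284093315901811468800+298631902863216384000=6548684852703068697600
r24: T_24,1=23×1124000727777607680000+0=25852016738884976640000; T_24,2=23×4148476779335454720000+1124000727777607680000=96538966652493066240000; T_24,3=23×6756146673770930688000+4148476779335454720000=159539850276066860544000; T_24,4=23×6548684852703068697600+6756146673770930688000=157375898285941510732800
r25: T_25,1=24×25852016738884976640000+0=620448401733239439360000; T_25,2=24×96538966652493066240000+25852016738884976640000=2342787216398718566400000; T_25,3=24×159539850276066860544000+96538966652493066240000=3925495373278097719296000; T_25,4=24×157375898285941510732800+159539850276066860544000=3936561409138663118131200
Read c(25,1) = 620448401733239439360000, c(25,2) = 2342787216398718566400000, c(25,3) = 3925495373278097719296000, c(25,4) = 3936561409138663118131200.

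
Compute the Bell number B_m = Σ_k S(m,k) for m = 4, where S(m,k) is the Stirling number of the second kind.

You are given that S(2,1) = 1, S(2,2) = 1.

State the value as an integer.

15

row 3: T[3][1]=1·1+0=1  T[3][2]=2·1+1=3  T[3][3]=3·0+1=1
row 4: T[4][1]=1·1+0=1  T[4][2]=2·3+1=7  T[4][3]=3·1+3=6  T[4][4]=4·0+1=1
B_4 = ΣS(4,k) = 1+7+6+1 = 15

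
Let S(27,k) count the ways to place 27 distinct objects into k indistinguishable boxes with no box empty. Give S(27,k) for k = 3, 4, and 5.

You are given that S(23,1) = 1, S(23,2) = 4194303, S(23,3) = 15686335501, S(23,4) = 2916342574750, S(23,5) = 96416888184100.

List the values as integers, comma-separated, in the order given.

1270865805301, 749329038535350, 61338207158409090

i=24: T(24,1)=0+1·1=1 | T(24,2)=1+2·4194303=8388607 | T(24,3)=4194303+3·15686335501=47063200806 | T(24,4)=15686335501+4·2916342574750=11681056634501 | T(24,5)=2916342574750+5·96416888184100=485000783495250
i=25: T(25,1)=0+1·1=1 | T(25,2)=1+2·8388607=16777215 | T(25,3)=8388607+3·47063200806=141197991025 | T(25,4)=47063200806+4·11681056634501=46771289738810 | T(25,5)=11681056634501+5·485000783495250=2436684974110751
i=26: T(26,2)=1+2·16777215=33554431 | T(26,3)=16777215+3·141197991025=423610750290 | T(26,4)=141197991025+4·46771289738810=187226356946265 | T(26,5)=46771289738810+5·2436684974110751=12230196160292565
i=27: T(27,3)=33554431+3·423610750290=1270865805301 | T(27,4)=423610750290+4·187226356946265=749329038535350 | T(27,5)=187226356946265+5·12230196160292565=61338207158409090
Read S(27,3) = 1270865805301, S(27,4) = 749329038535350, S(27,5) = 61338207158409090.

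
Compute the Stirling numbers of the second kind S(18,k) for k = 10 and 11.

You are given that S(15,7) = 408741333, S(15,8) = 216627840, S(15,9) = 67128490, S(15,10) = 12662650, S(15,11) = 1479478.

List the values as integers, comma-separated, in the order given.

37112163803, 8391004908

[16] T[16,8]:8*216627840+408741333=2141764053 · T[16,9]:9*67128490+216627840=820784250 · T[16,10]:10*12662650+67128490=193754990 · T[16,11]:11*1479478+12662650=28936908
[17] T[17,9]:9*820784250+2141764053=9528822303 · T[17,10]:10*193754990+820784250=2758334150 · T[17,11]:11*28936908+193754990=512060978
[18] T[18,10]:10*2758334150+9528822303=37112163803 · T[18,11]:11*512060978+2758334150=8391004908
Read S(18,10) = 37112163803, S(18,11) = 8391004908.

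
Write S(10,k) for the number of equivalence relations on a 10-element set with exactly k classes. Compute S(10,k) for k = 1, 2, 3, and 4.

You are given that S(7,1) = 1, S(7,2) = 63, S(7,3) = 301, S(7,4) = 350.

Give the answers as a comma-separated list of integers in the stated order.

1, 511, 9330, 34105

row 8: T[8][1]=1·1+0=1  T[8][2]=2·63+1=127  T[8][3]=3·301+63=966  T[8][4]=4·350+301=1701
row 9: T[9][1]=1·1+0=1  T[9][2]=2·127+1=255  T[9][3]=3·966+127=3025  T[9][4]=4·1701+966=7770
row 10: T[10][1]=1·1+0=1  T[10][2]=2·255+1=511  T[10][3]=3·3025+255=9330  T[10][4]=4·7770+3025=34105
Read S(10,1) = 1, S(10,2) = 511, S(10,3) = 9330, S(10,4) = 34105.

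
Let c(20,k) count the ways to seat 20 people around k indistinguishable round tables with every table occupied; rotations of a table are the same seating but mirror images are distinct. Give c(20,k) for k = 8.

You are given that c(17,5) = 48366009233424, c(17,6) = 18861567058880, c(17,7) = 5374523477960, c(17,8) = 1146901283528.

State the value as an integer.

12953636989943896

[18] T[18,6]:17*18861567058880+48366009233424=369012649234384 · T[18,7]:17*5374523477960+18861567058880=110228466184200 · T[18,8]:17*1146901283528+5374523477960=24871845297936
[19] T[19,7]:18*110228466184200+369012649234384=2353125040549984 · T[19,8]:18*24871845297936+110228466184200=557921681547048
[20] T[20,8]:19*557921681547048+2353125040549984=12953636989943896
Read c(20,8) = 12953636989943896.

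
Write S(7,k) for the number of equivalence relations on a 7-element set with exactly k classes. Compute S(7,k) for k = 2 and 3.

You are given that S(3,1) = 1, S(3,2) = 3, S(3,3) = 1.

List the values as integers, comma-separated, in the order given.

r4: T_4,1=1×1+0=1; T_4,2=2×3+1=7; T_4,3=3×1+3=6
r5: T_5,1=1×1+0=1; T_5,2=2×7+1=15; T_5,3=3×6+7=25
r6: T_6,1=1×1+0=1; T_6,2=2×15+1=31; T_6,3=3×25+15=90
r7: T_7,2=2×31+1=63; T_7,3=3×90+31=301
Read S(7,2) = 63, S(7,3) = 301.

63, 301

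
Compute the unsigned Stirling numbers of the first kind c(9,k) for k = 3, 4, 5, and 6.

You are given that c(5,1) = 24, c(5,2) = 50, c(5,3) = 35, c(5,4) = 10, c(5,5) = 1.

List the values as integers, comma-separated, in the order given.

i=6: T(6,1)=0+5·24=120 | T(6,2)=24+5·50=274 | T(6,3)=50+5·35=225 | T(6,4)=35+5·10=85 | T(6,5)=10+5·1=15 | T(6,6)=1+5·0=1
i=7: T(7,1)=0+6·120=720 | T(7,2)=120+6·274=1764 | T(7,3)=274+6·225=1624 | T(7,4)=225+6·85=735 | T(7,5)=85+6·15=175 | T(7,6)=15+6·1=21
i=8: T(8,2)=720+7·1764=13068 | T(8,3)=1764+7·1624=13132 | T(8,4)=1624+7·735=6769 | T(8,5)=735+7·175=1960 | T(8,6)=175+7·21=322
i=9: T(9,3)=13068+8·13132=118124 | T(9,4)=13132+8·6769=67284 | T(9,5)=6769+8·1960=22449 | T(9,6)=1960+8·322=4536
Read c(9,3) = 118124, c(9,4) = 67284, c(9,5) = 22449, c(9,6) = 4536.

118124, 67284, 22449, 4536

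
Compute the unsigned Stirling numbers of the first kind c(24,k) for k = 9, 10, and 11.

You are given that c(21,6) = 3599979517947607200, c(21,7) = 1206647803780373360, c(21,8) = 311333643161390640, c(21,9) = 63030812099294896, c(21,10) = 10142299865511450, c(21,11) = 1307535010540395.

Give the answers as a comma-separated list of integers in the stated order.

row 22: T[22][7]=21·1206647803780373360+3599979517947607200=28939583397335447760  T[22][8]=21·311333643161390640+1206647803780373360=7744654310169576800  T[22][9]=21·63030812099294896+311333643161390640=1634980697246583456  T[22][10]=21·10142299865511450+63030812099294896=276019109275035346  T[22][11]=21·1307535010540395+10142299865511450=37600535086859745
row 23: T[23][8]=22·7744654310169576800+28939583397335447760=199321978221066137360  T[23][9]=22·1634980697246583456+7744654310169576800=43714229649594412832  T[23][10]=22·276019109275035346+1634980697246583456=7707401101297361068  T[23][11]=22·37600535086859745+276019109275035346=1103230881185949736
row 24: T[24][9]=23·43714229649594412832+199321978221066137360=1204749260161737632496  T[24][10]=23·7707401101297361068+43714229649594412832=220984454979433717396  T[24][11]=23·1103230881185949736+7707401101297361068=33081711368574204996
Read c(24,9) = 1204749260161737632496, c(24,10) = 220984454979433717396, c(24,11) = 33081711368574204996.

1204749260161737632496, 220984454979433717396, 33081711368574204996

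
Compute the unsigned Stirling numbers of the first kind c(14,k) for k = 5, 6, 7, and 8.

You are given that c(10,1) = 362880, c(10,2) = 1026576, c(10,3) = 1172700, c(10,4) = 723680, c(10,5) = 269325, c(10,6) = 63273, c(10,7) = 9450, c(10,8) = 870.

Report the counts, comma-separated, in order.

9957703756, 3336118786, 790943153, 135036473

[11] T[11,2]:10*1026576+362880=10628640 · T[11,3]:10*1172700+1026576=12753576 · T[11,4]:10*723680+1172700=8409500 · T[11,5]:10*269325+723680=3416930 · T[11,6]:10*63273+269325=902055 · T[11,7]:10*9450+63273=157773 · T[11,8]:10*870+9450=18150
[12] T[12,3]:11*12753576+10628640=150917976 · T[12,4]:11*8409500+12753576=105258076 · T[12,5]:11*3416930+8409500=45995730 · T[12,6]:11*902055+3416930=13339535 · T[12,7]:11*157773+902055=2637558 · T[12,8]:11*18150+157773=357423
[13] T[13,4]:12*105258076+150917976=1414014888 · T[13,5]:12*45995730+105258076=657206836 · T[13,6]:12*13339535+45995730=206070150 · T[13,7]:12*2637558+13339535=44990231 · T[13,8]:12*357423+2637558=6926634
[14] T[14,5]:13*657206836+1414014888=9957703756 · T[14,6]:13*206070150+657206836=3336118786 · T[14,7]:13*44990231+206070150=790943153 · T[14,8]:13*6926634+44990231=135036473
Read c(14,5) = 9957703756, c(14,6) = 3336118786, c(14,7) = 790943153, c(14,8) = 135036473.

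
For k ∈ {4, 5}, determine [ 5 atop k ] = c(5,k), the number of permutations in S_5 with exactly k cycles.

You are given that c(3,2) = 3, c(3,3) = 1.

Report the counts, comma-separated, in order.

i=4: T(4,3)=3+3·1=6 | T(4,4)=1+3·0=1
i=5: T(5,4)=6+4·1=10 | T(5,5)=1+4·0=1
Read c(5,4) = 10, c(5,5) = 1.

10, 1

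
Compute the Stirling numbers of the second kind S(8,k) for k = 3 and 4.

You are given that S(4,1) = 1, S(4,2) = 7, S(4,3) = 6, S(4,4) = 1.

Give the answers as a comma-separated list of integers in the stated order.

@5  (5,1):1·1+0→1, (5,2):7·2+1→15, (5,3):6·3+7→25, (5,4):1·4+6→10
@6  (6,1):1·1+0→1, (6,2):15·2+1→31, (6,3):25·3+15→90, (6,4):10·4+25→65
@7  (7,2):31·2+1→63, (7,3):90·3+31→301, (7,4):65·4+90→350
@8  (8,3):301·3+63→966, (8,4):350·4+301→1701
Read S(8,3) = 966, S(8,4) = 1701.

966, 1701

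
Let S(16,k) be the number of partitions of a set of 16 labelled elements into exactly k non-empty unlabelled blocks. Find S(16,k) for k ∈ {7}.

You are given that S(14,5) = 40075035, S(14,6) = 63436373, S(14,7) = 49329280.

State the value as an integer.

3281882604

@15  (15,6):63436373·6+40075035→420693273, (15,7):49329280·7+63436373→408741333
@16  (16,7):408741333·7+420693273→3281882604
Read S(16,7) = 3281882604.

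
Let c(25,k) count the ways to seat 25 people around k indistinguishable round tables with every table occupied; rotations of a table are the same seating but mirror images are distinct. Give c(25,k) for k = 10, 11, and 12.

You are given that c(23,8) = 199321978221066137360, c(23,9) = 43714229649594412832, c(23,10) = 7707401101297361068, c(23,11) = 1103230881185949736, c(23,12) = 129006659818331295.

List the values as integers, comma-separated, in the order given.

@24  (24,9):43714229649594412832·23+199321978221066137360→1204749260161737632496, (24,10):7707401101297361068·23+43714229649594412832→220984454979433717396, (24,11):1103230881185949736·23+7707401101297361068→33081711368574204996, (24,12):129006659818331295·23+1103230881185949736→4070384057007569521
@25  (25,10):220984454979433717396·24+1204749260161737632496→6508376179668146850000, (25,11):33081711368574204996·24+220984454979433717396→1014945527825214637300, (25,12):4070384057007569521·24+33081711368574204996→130770928736755873500
Read c(25,10) = 6508376179668146850000, c(25,11) = 1014945527825214637300, c(25,12) = 130770928736755873500.

6508376179668146850000, 1014945527825214637300, 130770928736755873500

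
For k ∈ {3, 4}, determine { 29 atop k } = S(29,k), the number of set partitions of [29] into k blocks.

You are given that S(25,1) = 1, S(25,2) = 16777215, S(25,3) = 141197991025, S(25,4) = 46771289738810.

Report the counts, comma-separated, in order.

row 26: T[26][1]=1·1+0=1  T[26][2]=2·16777215+1=33554431  T[26][3]=3·141197991025+16777215=423610750290  T[26][4]=4·46771289738810+141197991025=187226356946265
row 27: T[27][1]=1·1+0=1  T[27][2]=2·33554431+1=67108863  T[27][3]=3·423610750290+33554431=1270865805301  T[27][4]=4·187226356946265+423610750290=749329038535350
row 28: T[28][2]=2·67108863+1=134217727  T[28][3]=3·1270865805301+67108863=3812664524766  T[28][4]=4·749329038535350+1270865805301=2998587019946701
row 29: T[29][3]=3·3812664524766+134217727=11438127792025  T[29][4]=4·2998587019946701+3812664524766=11998160744311570
Read S(29,3) = 11438127792025, S(29,4) = 11998160744311570.

11438127792025, 11998160744311570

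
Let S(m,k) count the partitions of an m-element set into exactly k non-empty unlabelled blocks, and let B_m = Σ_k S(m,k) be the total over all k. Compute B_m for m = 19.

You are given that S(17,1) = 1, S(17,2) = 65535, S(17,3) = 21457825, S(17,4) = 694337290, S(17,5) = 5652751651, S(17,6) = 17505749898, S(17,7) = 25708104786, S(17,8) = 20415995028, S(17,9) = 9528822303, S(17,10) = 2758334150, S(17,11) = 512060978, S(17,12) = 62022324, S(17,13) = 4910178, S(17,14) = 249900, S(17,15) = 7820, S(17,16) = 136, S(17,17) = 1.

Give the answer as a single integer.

[18] T[18,1]:1*1+0=1 · T[18,2]:2*65535+1=131071 · T[18,3]:3*21457825+65535=64439010 · T[18,4]:4*694337290+21457825=2798806985 · T[18,5]:5*5652751651+694337290=28958095545 · T[18,6]:6*17505749898+5652751651=110687251039 · T[18,7]:7*25708104786+17505749898=197462483400 · T[18,8]:8*20415995028+25708104786=189036065010 · T[18,9]:9*9528822303+20415995028=106175395755 · T[18,10]:10*2758334150+9528822303=37112163803 · T[18,11]:11*512060978+2758334150=8391004908 · T[18,12]:12*62022324+512060978=1256328866 · T[18,13]:13*4910178+62022324=125854638 · T[18,14]:14*249900+4910178=8408778 · T[18,15]:15*7820+249900=367200 · T[18,16]:16*136+7820=9996 · T[18,17]:17*1+136=153 · T[18,18]:18*0+1=1
[19] T[19,1]:1*1+0=1 · T[19,2]:2*131071+1=262143 · T[19,3]:3*64439010+131071=193448101 · T[19,4]:4*2798806985+64439010=11259666950 · T[19,5]:5*28958095545+2798806985=147589284710 · T[19,6]:6*110687251039+28958095545=693081601779 · T[19,7]:7*197462483400+110687251039=1492924634839 · T[19,8]:8*189036065010+197462483400=1709751003480 · T[19,9]:9*106175395755+189036065010=1144614626805 · T[19,10]:10*37112163803+106175395755=477297033785 · T[19,11]:11*8391004908+37112163803=129413217791 · T[19,12]:12*1256328866+8391004908=23466951300 · T[19,13]:13*125854638+1256328866=2892439160 · T[19,14]:14*8408778+125854638=243577530 · T[19,15]:15*367200+8408778=13916778 · T[19,16]:16*9996+367200=527136 · T[19,17]:17*153+9996=12597 · T[19,18]:18*1+153=171 · T[19,19]:19*0+1=1
B_19 = ΣS(19,k) = 1+262143+193448101+11259666950+147589284710+693081601779+1492924634839+1709751003480+1144614626805+477297033785+129413217791+23466951300+2892439160+243577530+13916778+527136+12597+171+1 = 5832742205057

5832742205057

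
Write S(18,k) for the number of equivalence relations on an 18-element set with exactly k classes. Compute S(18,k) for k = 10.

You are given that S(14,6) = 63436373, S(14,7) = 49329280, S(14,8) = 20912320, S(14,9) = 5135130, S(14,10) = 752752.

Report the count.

37112163803

[15] T[15,7]:7*49329280+63436373=408741333 · T[15,8]:8*20912320+49329280=216627840 · T[15,9]:9*5135130+20912320=67128490 · T[15,10]:10*752752+5135130=12662650
[16] T[16,8]:8*216627840+408741333=2141764053 · T[16,9]:9*67128490+216627840=820784250 · T[16,10]:10*12662650+67128490=193754990
[17] T[17,9]:9*820784250+2141764053=9528822303 · T[17,10]:10*193754990+820784250=2758334150
[18] T[18,10]:10*2758334150+9528822303=37112163803
Read S(18,10) = 37112163803.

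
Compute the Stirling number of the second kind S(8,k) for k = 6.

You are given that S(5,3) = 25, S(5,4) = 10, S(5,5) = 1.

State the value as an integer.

266

@6  (6,4):10·4+25→65, (6,5):1·5+10→15, (6,6):0·6+1→1
@7  (7,5):15·5+65→140, (7,6):1·6+15→21
@8  (8,6):21·6+140→266
Read S(8,6) = 266.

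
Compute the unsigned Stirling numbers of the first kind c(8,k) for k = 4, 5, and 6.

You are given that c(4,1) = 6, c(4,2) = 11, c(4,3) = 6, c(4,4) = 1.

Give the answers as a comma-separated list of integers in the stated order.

i=5: T(5,1)=0+4·6=24 | T(5,2)=6+4·11=50 | T(5,3)=11+4·6=35 | T(5,4)=6+4·1=10 | T(5,5)=1+4·0=1
i=6: T(6,2)=24+5·50=274 | T(6,3)=50+5·35=225 | T(6,4)=35+5·10=85 | T(6,5)=10+5·1=15 | T(6,6)=1+5·0=1
i=7: T(7,3)=274+6·225=1624 | T(7,4)=225+6·85=735 | T(7,5)=85+6·15=175 | T(7,6)=15+6·1=21
i=8: T(8,4)=1624+7·735=6769 | T(8,5)=735+7·175=1960 | T(8,6)=175+7·21=322
Read c(8,4) = 6769, c(8,5) = 1960, c(8,6) = 322.

6769, 1960, 322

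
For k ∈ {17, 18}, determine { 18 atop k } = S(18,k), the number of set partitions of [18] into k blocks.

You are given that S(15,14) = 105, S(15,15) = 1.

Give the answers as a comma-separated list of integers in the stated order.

153, 1

[16] T[16,15]:15*1+105=120 · T[16,16]:16*0+1=1
[17] T[17,16]:16*1+120=136 · T[17,17]:17*0+1=1
[18] T[18,17]:17*1+136=153 · T[18,18]:18*0+1=1
Read S(18,17) = 153, S(18,18) = 1.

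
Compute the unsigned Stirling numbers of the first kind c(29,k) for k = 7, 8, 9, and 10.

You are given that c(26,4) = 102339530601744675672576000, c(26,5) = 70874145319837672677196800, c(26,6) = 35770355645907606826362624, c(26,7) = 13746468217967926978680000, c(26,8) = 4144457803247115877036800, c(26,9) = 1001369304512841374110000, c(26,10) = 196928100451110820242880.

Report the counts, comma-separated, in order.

354237722035840197377888292864, 114481515057741551880042390144, 29891934088703915048808047424, 6409259592413089839517170080

@27  (27,5):70874145319837672677196800·26+102339530601744675672576000→1945067308917524165279692800, (27,6):35770355645907606826362624·26+70874145319837672677196800→1000903392113435450162625024, (27,7):13746468217967926978680000·26+35770355645907606826362624→393178529313073708272042624, (27,8):4144457803247115877036800·26+13746468217967926978680000→121502371102392939781636800, (27,9):1001369304512841374110000·26+4144457803247115877036800→30180059720580991603896800, (27,10):196928100451110820242880·26+1001369304512841374110000→6121499916241722700424880
@28  (28,6):1000903392113435450162625024·27+1945067308917524165279692800→28969458895980281319670568448, (28,7):393178529313073708272042624·27+1000903392113435450162625024→11616723683566425573507775872, (28,8):121502371102392939781636800·27+393178529313073708272042624→3673742549077683082376236224, (28,9):30180059720580991603896800·27+121502371102392939781636800→936363983558079713086850400, (28,10):6121499916241722700424880·27+30180059720580991603896800→195460557459107504515368560
@29  (29,7):11616723683566425573507775872·28+28969458895980281319670568448→354237722035840197377888292864, (29,8):3673742549077683082376236224·28+11616723683566425573507775872→114481515057741551880042390144, (29,9):936363983558079713086850400·28+3673742549077683082376236224→29891934088703915048808047424, (29,10):195460557459107504515368560·28+936363983558079713086850400→6409259592413089839517170080
Read c(29,7) = 354237722035840197377888292864, c(29,8) = 114481515057741551880042390144, c(29,9) = 29891934088703915048808047424, c(29,10) = 6409259592413089839517170080.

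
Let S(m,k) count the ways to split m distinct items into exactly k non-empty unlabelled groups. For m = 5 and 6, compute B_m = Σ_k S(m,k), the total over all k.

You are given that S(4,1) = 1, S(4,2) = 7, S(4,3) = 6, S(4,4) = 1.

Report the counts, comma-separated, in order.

52, 203

r5: T_5,1=1×1+0=1; T_5,2=2×7+1=15; T_5,3=3×6+7=25; T_5,4=4×1+6=10; T_5,5=5×0+1=1
r6: T_6,1=1×1+0=1; T_6,2=2×15+1=31; T_6,3=3×25+15=90; T_6,4=4×10+25=65; T_6,5=5×1+10=15; T_6,6=6×0+1=1
B_5 = ΣS(5,k) = 1+15+25+10+1 = 52
B_6 = ΣS(6,k) = 1+31+90+65+15+1 = 203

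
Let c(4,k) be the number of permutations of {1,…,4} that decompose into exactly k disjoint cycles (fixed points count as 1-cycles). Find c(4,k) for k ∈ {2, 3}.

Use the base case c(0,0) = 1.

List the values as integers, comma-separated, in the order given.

[1] T[1,1]:0*0+1=1
[2] T[2,1]:1*1+0=1 · T[2,2]:1*0+1=1
[3] T[3,1]:2*1+0=2 · T[3,2]:2*1+1=3 · T[3,3]:2*0+1=1
[4] T[4,2]:3*3+2=11 · T[4,3]:3*1+3=6
Read c(4,2) = 11, c(4,3) = 6.

11, 6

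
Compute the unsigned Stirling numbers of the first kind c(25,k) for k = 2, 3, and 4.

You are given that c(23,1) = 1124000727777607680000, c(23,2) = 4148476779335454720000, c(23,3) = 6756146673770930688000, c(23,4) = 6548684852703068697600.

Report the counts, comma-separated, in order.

2342787216398718566400000, 3925495373278097719296000, 3936561409138663118131200

[24] T[24,1]:23*1124000727777607680000+0=25852016738884976640000 · T[24,2]:23*4148476779335454720000+1124000727777607680000=96538966652493066240000 · T[24,3]:23*6756146673770930688000+4148476779335454720000=159539850276066860544000 · T[24,4]:23*6548684852703068697600+6756146673770930688000=157375898285941510732800
[25] T[25,2]:24*96538966652493066240000+25852016738884976640000=2342787216398718566400000 · T[25,3]:24*159539850276066860544000+96538966652493066240000=3925495373278097719296000 · T[25,4]:24*157375898285941510732800+159539850276066860544000=3936561409138663118131200
Read c(25,2) = 2342787216398718566400000, c(25,3) = 3925495373278097719296000, c(25,4) = 3936561409138663118131200.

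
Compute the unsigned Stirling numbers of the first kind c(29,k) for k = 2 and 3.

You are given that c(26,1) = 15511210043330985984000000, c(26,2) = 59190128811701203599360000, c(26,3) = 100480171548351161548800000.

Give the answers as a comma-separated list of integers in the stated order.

r27: T_27,1=26×15511210043330985984000000+0=403291461126605635584000000; T_27,2=26×59190128811701203599360000+15511210043330985984000000=1554454559147562279567360000; T_27,3=26×100480171548351161548800000+59190128811701203599360000=2671674589068831403868160000
r28: T_28,1=27×403291461126605635584000000+0=10888869450418352160768000000; T_28,2=27×1554454559147562279567360000+403291461126605635584000000=42373564558110787183902720000; T_28,3=27×2671674589068831403868160000+1554454559147562279567360000=73689668464006010184007680000
r29: T_29,2=28×42373564558110787183902720000+10888869450418352160768000000=1197348677077520393310044160000; T_29,3=28×73689668464006010184007680000+42373564558110787183902720000=2105684281550279072336117760000
Read c(29,2) = 1197348677077520393310044160000, c(29,3) = 2105684281550279072336117760000.

1197348677077520393310044160000, 2105684281550279072336117760000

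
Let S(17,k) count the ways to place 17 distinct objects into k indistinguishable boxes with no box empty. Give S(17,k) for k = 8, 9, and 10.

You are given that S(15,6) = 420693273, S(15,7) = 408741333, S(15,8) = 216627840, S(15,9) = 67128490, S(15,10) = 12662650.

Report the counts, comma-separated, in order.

20415995028, 9528822303, 2758334150

row 16: T[16][7]=7·408741333+420693273=3281882604  T[16][8]=8·216627840+408741333=2141764053  T[16][9]=9·67128490+216627840=820784250  T[16][10]=10·12662650+67128490=193754990
row 17: T[17][8]=8·2141764053+3281882604=20415995028  T[17][9]=9·820784250+2141764053=9528822303  T[17][10]=10·193754990+820784250=2758334150
Read S(17,8) = 20415995028, S(17,9) = 9528822303, S(17,10) = 2758334150.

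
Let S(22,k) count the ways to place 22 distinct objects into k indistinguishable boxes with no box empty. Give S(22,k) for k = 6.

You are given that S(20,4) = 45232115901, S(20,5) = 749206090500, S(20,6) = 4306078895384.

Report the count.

row 21: T[21][5]=5·749206090500+45232115901=3791262568401  T[21][6]=6·4306078895384+749206090500=26585679462804
row 22: T[22][6]=6·26585679462804+3791262568401=163305339345225
Read S(22,6) = 163305339345225.

163305339345225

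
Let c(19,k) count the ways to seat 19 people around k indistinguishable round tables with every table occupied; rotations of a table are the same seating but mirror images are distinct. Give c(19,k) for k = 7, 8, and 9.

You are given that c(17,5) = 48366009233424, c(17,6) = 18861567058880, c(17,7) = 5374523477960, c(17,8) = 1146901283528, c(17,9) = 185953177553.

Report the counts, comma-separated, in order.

i=18: T(18,6)=48366009233424+17·18861567058880=369012649234384 | T(18,7)=18861567058880+17·5374523477960=110228466184200 | T(18,8)=5374523477960+17·1146901283528=24871845297936 | T(18,9)=1146901283528+17·185953177553=4308105301929
i=19: T(19,7)=369012649234384+18·110228466184200=2353125040549984 | T(19,8)=110228466184200+18·24871845297936=557921681547048 | T(19,9)=24871845297936+18·4308105301929=102417740732658
Read c(19,7) = 2353125040549984, c(19,8) = 557921681547048, c(19,9) = 102417740732658.

2353125040549984, 557921681547048, 102417740732658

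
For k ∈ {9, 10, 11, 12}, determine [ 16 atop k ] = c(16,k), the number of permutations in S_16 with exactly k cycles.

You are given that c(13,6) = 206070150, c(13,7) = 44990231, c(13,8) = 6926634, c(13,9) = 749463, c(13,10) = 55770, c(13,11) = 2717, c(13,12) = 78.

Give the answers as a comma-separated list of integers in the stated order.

i=14: T(14,7)=206070150+13·44990231=790943153 | T(14,8)=44990231+13·6926634=135036473 | T(14,9)=6926634+13·749463=16669653 | T(14,10)=749463+13·55770=1474473 | T(14,11)=55770+13·2717=91091 | T(14,12)=2717+13·78=3731
i=15: T(15,8)=790943153+14·135036473=2681453775 | T(15,9)=135036473+14·16669653=368411615 | T(15,10)=16669653+14·1474473=37312275 | T(15,11)=1474473+14·91091=2749747 | T(15,12)=91091+14·3731=143325
i=16: T(16,9)=2681453775+15·368411615=8207628000 | T(16,10)=368411615+15·37312275=928095740 | T(16,11)=37312275+15·2749747=78558480 | T(16,12)=2749747+15·143325=4899622
Read c(16,9) = 8207628000, c(16,10) = 928095740, c(16,11) = 78558480, c(16,12) = 4899622.

8207628000, 928095740, 78558480, 4899622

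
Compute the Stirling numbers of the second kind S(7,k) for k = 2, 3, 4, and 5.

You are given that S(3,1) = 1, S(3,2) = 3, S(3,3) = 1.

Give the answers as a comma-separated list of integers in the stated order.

row 4: T[4][1]=1·1+0=1  T[4][2]=2·3+1=7  T[4][3]=3·1+3=6  T[4][4]=4·0+1=1
row 5: T[5][1]=1·1+0=1  T[5][2]=2·7+1=15  T[5][3]=3·6+7=25  T[5][4]=4·1+6=10  T[5][5]=5·0+1=1
row 6: T[6][1]=1·1+0=1  T[6][2]=2·15+1=31  T[6][3]=3·25+15=90  T[6][4]=4·10+25=65  T[6][5]=5·1+10=15
row 7: T[7][2]=2·31+1=63  T[7][3]=3·90+31=301  T[7][4]=4·65+90=350  T[7][5]=5·15+65=140
Read S(7,2) = 63, S(7,3) = 301, S(7,4) = 350, S(7,5) = 140.

63, 301, 350, 140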